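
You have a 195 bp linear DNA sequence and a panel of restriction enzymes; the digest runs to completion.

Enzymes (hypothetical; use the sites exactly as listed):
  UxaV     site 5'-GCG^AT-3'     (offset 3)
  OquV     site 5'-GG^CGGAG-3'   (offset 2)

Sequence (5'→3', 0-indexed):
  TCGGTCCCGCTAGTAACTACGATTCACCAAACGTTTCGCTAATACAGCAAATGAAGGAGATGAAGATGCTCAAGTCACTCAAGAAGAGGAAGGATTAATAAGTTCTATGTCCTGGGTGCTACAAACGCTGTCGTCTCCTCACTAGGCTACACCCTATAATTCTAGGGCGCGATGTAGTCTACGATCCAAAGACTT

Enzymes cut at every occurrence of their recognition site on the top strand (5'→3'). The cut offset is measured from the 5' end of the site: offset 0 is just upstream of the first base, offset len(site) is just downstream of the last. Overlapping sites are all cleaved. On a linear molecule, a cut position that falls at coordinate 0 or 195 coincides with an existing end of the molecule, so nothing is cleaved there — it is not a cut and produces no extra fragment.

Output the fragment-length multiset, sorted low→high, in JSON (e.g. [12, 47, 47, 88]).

Site scan:
  UxaV (GCGAT, off=3): starts [168] → cuts [171]
  OquV (GGCGGAG, off=2): no sites

All cut coordinates (distinct, sorted): [171]

Fragments:
  [0,171): 171 bp
  [171,195): 24 bp

[24,171]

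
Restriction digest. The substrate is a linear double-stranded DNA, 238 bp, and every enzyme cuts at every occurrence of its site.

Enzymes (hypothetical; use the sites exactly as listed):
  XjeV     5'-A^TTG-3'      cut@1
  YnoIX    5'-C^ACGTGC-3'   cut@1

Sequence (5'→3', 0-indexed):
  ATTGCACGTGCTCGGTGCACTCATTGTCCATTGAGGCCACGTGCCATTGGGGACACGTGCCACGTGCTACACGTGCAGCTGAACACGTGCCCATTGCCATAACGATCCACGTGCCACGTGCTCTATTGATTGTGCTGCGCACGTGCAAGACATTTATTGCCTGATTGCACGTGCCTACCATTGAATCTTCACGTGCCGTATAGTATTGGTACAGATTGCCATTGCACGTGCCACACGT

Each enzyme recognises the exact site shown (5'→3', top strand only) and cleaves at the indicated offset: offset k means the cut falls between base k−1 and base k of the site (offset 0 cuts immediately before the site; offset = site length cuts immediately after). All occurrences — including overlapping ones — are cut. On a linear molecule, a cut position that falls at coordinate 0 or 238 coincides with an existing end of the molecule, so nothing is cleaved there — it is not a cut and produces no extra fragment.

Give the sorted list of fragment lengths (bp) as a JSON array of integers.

[1,4,4,4,4,6,7,7,7,8,8,8,8,9,9,10,10,10,11,12,13,14,15,15,16,18]

Site scan:
  XjeV (ATTG, off=1): starts [0, 22, 29, 45, 92, 124, 128, 155, 163, 179, 204, 214, 220] → cuts [1, 23, 30, 46, 93, 125, 129, 156, 164, 180, 205, 215, 221]
  YnoIX (CACGTGC, off=1): starts [4, 37, 53, 60, 69, 83, 107, 114, 139, 167, 189, 224] → cuts [5, 38, 54, 61, 70, 84, 108, 115, 140, 168, 190, 225]

All cut coordinates (distinct, sorted): [1, 5, 23, 30, 38, 46, 54, 61, 70, 84, 93, 108, 115, 125, 129, 140, 156, 164, 168, 180, 190, 205, 215, 221, 225]

Fragments:
  [0,1): 1 bp
  [1,5): 4 bp
  [5,23): 18 bp
  [23,30): 7 bp
  [30,38): 8 bp
  [38,46): 8 bp
  [46,54): 8 bp
  [54,61): 7 bp
  [61,70): 9 bp
  [70,84): 14 bp
  [84,93): 9 bp
  [93,108): 15 bp
  [108,115): 7 bp
  [115,125): 10 bp
  [125,129): 4 bp
  [129,140): 11 bp
  [140,156): 16 bp
  [156,164): 8 bp
  [164,168): 4 bp
  [168,180): 12 bp
  [180,190): 10 bp
  [190,205): 15 bp
  [205,215): 10 bp
  [215,221): 6 bp
  [221,225): 4 bp
  [225,238): 13 bp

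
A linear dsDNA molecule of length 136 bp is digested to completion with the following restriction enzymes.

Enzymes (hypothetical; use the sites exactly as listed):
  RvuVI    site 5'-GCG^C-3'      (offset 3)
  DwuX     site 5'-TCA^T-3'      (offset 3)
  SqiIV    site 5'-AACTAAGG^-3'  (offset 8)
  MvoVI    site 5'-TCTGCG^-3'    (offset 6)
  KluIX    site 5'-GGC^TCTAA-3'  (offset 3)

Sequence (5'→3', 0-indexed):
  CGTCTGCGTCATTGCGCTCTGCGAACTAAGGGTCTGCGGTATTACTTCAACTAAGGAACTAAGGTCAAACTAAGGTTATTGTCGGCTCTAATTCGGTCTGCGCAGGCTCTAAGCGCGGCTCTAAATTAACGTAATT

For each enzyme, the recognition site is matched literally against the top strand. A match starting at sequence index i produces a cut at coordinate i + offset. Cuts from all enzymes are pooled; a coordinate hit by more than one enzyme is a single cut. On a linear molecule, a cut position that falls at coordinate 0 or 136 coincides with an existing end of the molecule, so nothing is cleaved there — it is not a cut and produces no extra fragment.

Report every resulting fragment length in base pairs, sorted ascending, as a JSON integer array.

[3,4,5,5,7,7,8,8,8,8,11,11,16,17,18]

Per-enzyme occurrences:
  RvuVI (GCGC, off=3): starts [13, 99, 112] → cuts [16, 102, 115]
  DwuX (TCAT, off=3): starts [8] → cuts [11]
  SqiIV (AACTAAGG, off=8): starts [23, 48, 56, 67] → cuts [31, 56, 64, 75]
  MvoVI (TCTGCG, off=6): starts [2, 17, 32, 96] → cuts [8, 23, 38, 102]
  KluIX (GGCTCTAA, off=3): starts [83, 104, 116] → cuts [86, 107, 119]

Pooled cuts: [8, 11, 16, 23, 31, 38, 56, 64, 75, 86, 102, 107, 115, 119]

Fragments:
  [0,8): 8 bp
  [8,11): 3 bp
  [11,16): 5 bp
  [16,23): 7 bp
  [23,31): 8 bp
  [31,38): 7 bp
  [38,56): 18 bp
  [56,64): 8 bp
  [64,75): 11 bp
  [75,86): 11 bp
  [86,102): 16 bp
  [102,107): 5 bp
  [107,115): 8 bp
  [115,119): 4 bp
  [119,136): 17 bp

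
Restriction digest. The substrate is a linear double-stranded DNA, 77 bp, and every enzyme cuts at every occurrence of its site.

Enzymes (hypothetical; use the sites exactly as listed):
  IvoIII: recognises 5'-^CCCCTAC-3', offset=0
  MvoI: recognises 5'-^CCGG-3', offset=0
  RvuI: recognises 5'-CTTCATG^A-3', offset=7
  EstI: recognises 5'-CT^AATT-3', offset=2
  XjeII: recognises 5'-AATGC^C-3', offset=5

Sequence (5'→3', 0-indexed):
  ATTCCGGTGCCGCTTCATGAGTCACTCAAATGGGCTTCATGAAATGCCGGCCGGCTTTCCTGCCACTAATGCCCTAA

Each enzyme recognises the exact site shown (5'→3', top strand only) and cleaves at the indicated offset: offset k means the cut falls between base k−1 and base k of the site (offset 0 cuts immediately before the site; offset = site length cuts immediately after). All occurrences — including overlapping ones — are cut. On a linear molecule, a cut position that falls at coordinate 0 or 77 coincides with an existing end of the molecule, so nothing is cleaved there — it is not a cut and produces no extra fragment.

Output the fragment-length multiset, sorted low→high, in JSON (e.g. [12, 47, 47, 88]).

[1,3,3,5,5,16,22,22]

Per-enzyme occurrences:
  IvoIII (CCCCTAC, off=0): no sites
  MvoI CCGG/0: at [3, 46, 50] ⇒ [3, 46, 50]
  RvuI CTTCATGA/7: at [12, 34] ⇒ [19, 41]
  EstI (CTAATT, off=2): no sites
  XjeII AATGCC/5: at [42, 67] ⇒ [47, 72]

Pooled cuts: [3, 19, 41, 46, 47, 50, 72]

Fragments:
  [0,3): 3 bp
  [3,19): 16 bp
  [19,41): 22 bp
  [41,46): 5 bp
  [46,47): 1 bp
  [47,50): 3 bp
  [50,72): 22 bp
  [72,77): 5 bp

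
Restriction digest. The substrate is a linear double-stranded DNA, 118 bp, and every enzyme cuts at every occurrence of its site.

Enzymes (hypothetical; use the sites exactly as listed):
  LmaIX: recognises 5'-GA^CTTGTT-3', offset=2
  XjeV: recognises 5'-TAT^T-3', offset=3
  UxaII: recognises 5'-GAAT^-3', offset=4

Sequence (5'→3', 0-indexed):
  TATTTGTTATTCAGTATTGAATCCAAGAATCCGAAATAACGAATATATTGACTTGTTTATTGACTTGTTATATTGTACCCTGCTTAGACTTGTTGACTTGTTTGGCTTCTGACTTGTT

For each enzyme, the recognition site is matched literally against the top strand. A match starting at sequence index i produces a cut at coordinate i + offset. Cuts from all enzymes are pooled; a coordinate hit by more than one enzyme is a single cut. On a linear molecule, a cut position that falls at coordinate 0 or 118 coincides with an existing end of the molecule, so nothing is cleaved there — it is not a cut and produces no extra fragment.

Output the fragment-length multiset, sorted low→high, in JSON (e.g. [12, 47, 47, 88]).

[3,3,3,4,5,6,7,7,8,8,9,10,14,15,16]

Per-enzyme occurrences:
  LmaIX GACTTGTT/2: at [49, 61, 86, 94, 110] ⇒ [51, 63, 88, 96, 112]
  XjeV TATT/3: at [0, 7, 14, 45, 57, 70] ⇒ [3, 10, 17, 48, 60, 73]
  UxaII GAAT/4: at [18, 26, 40] ⇒ [22, 30, 44]

Pooled cuts: [3, 10, 17, 22, 30, 44, 48, 51, 60, 63, 73, 88, 96, 112]

Fragment lengths:
  [0,3): 3 bp
  [3,10): 7 bp
  [10,17): 7 bp
  [17,22): 5 bp
  [22,30): 8 bp
  [30,44): 14 bp
  [44,48): 4 bp
  [48,51): 3 bp
  [51,60): 9 bp
  [60,63): 3 bp
  [63,73): 10 bp
  [73,88): 15 bp
  [88,96): 8 bp
  [96,112): 16 bp
  [112,118): 6 bp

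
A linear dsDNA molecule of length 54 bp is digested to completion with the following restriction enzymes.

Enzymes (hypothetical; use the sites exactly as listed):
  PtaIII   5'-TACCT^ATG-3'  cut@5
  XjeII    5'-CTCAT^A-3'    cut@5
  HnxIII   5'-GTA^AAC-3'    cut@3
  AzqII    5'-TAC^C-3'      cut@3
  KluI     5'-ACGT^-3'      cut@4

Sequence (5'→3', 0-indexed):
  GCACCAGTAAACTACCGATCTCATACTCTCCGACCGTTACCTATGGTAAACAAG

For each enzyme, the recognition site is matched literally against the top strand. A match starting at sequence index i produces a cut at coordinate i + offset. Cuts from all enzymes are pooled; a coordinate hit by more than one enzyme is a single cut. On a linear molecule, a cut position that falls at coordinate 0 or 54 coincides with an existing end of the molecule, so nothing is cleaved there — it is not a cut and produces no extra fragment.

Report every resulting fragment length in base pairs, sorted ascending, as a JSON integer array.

[2,6,6,6,9,9,16]

Scan for sites:
  PtaIII (TACCTATG, off=5): starts [37] → cuts [42]
  XjeII (CTCATA, off=5): starts [19] → cuts [24]
  HnxIII (GTAAAC, off=3): starts [6, 45] → cuts [9, 48]
  AzqII (TACC, off=3): starts [12, 37] → cuts [15, 40]
  KluI (ACGT, off=4): no sites

Pooled cuts: [9, 15, 24, 40, 42, 48]

Fragment lengths:
  [0,9): 9 bp
  [9,15): 6 bp
  [15,24): 9 bp
  [24,40): 16 bp
  [40,42): 2 bp
  [42,48): 6 bp
  [48,54): 6 bp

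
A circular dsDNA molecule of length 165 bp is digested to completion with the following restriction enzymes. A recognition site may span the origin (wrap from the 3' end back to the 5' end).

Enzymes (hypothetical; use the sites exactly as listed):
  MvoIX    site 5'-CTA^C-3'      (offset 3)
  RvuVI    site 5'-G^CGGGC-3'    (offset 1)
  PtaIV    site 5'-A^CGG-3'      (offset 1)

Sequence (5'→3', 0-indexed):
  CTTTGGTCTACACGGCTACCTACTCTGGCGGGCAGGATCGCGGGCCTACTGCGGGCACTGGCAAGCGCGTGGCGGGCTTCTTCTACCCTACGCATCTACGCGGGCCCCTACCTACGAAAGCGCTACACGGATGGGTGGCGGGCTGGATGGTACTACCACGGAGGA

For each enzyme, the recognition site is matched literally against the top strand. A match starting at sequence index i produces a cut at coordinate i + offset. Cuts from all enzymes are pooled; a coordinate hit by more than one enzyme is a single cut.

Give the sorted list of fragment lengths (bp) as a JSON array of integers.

Per-enzyme occurrences:
  MvoIX (CTAC, off=3): starts [7, 15, 19, 45, 82, 87, 95, 107, 111, 122, 152] → cuts [10, 18, 22, 48, 85, 90, 98, 110, 114, 125, 155]
  RvuVI (GCGGGC, off=1): starts [27, 39, 50, 71, 99, 137] → cuts [28, 40, 51, 72, 100, 138]
  PtaIV (ACGG, off=1): starts [11, 126, 157] → cuts [12, 127, 158]

Pooled cuts: [10, 12, 18, 22, 28, 40, 48, 51, 72, 85, 90, 98, 100, 110, 114, 125, 127, 138, 155, 158]

Fragment lengths:
  10→12: 2 bp
  12→18: 6 bp
  18→22: 4 bp
  22→28: 6 bp
  28→40: 12 bp
  40→48: 8 bp
  48→51: 3 bp
  51→72: 21 bp
  72→85: 13 bp
  85→90: 5 bp
  90→98: 8 bp
  98→100: 2 bp
  100→110: 10 bp
  110→114: 4 bp
  114→125: 11 bp
  125→127: 2 bp
  127→138: 11 bp
  138→155: 17 bp
  155→158: 3 bp
  158→10 (wrap): 165-158+10 = 17 bp

[2,2,2,3,3,4,4,5,6,6,8,8,10,11,11,12,13,17,17,21]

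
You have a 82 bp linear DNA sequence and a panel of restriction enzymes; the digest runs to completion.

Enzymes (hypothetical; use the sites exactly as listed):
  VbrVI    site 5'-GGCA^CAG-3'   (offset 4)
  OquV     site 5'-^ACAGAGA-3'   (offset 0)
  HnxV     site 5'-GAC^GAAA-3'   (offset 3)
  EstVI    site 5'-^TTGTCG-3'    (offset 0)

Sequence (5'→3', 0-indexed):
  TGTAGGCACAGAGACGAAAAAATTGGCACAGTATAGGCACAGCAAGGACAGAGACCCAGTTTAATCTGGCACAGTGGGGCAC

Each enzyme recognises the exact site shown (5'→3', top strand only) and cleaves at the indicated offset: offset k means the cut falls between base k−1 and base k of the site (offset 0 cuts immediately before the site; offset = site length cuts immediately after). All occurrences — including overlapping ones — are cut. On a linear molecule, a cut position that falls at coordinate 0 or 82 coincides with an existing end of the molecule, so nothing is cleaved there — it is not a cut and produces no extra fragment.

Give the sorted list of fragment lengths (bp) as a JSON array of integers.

Per-enzyme occurrences:
  VbrVI GGCACAG/4: at [4, 24, 35, 67] ⇒ [8, 28, 39, 71]
  OquV ACAGAGA/0: at [7, 47] ⇒ [7, 47]
  HnxV GACGAAA/3: at [12] ⇒ [15]
  EstVI (TTGTCG, off=0): no sites

All cut coordinates (distinct, sorted): [7, 8, 15, 28, 39, 47, 71]

Fragment lengths:
  [0,7): 7 bp
  [7,8): 1 bp
  [8,15): 7 bp
  [15,28): 13 bp
  [28,39): 11 bp
  [39,47): 8 bp
  [47,71): 24 bp
  [71,82): 11 bp

[1,7,7,8,11,11,13,24]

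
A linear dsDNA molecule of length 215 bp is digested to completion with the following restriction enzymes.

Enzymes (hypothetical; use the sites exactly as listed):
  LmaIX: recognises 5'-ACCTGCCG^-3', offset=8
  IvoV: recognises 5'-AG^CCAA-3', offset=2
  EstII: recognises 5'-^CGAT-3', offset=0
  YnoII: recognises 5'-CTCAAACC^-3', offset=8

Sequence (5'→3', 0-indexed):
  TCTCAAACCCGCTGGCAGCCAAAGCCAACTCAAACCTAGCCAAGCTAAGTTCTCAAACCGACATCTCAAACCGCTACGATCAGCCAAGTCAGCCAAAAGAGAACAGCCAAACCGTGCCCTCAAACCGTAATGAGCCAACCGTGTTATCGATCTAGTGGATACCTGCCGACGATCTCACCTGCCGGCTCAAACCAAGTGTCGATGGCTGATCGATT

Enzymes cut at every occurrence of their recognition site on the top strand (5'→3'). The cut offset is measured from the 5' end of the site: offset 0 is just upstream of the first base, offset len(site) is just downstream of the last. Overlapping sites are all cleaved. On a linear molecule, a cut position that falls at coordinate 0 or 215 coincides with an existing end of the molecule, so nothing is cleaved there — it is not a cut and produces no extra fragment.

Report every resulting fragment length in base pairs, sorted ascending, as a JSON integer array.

Per-enzyme occurrences:
  LmaIX ACCTGCCG/8: at [160, 176] ⇒ [168, 184]
  IvoV AGCCAA/2: at [16, 22, 37, 81, 90, 104, 132] ⇒ [18, 24, 39, 83, 92, 106, 134]
  EstII CGAT/0: at [76, 147, 169, 199, 210] ⇒ [76, 147, 169, 199, 210]
  YnoII CTCAAACC/8: at [1, 28, 51, 64, 118, 185] ⇒ [9, 36, 59, 72, 126, 193]

Pooled cuts: [9, 18, 24, 36, 39, 59, 72, 76, 83, 92, 106, 126, 134, 147, 168, 169, 184, 193, 199, 210]

Fragment lengths:
  [0,9): 9 bp
  [9,18): 9 bp
  [18,24): 6 bp
  [24,36): 12 bp
  [36,39): 3 bp
  [39,59): 20 bp
  [59,72): 13 bp
  [72,76): 4 bp
  [76,83): 7 bp
  [83,92): 9 bp
  [92,106): 14 bp
  [106,126): 20 bp
  [126,134): 8 bp
  [134,147): 13 bp
  [147,168): 21 bp
  [168,169): 1 bp
  [169,184): 15 bp
  [184,193): 9 bp
  [193,199): 6 bp
  [199,210): 11 bp
  [210,215): 5 bp

[1,3,4,5,6,6,7,8,9,9,9,9,11,12,13,13,14,15,20,20,21]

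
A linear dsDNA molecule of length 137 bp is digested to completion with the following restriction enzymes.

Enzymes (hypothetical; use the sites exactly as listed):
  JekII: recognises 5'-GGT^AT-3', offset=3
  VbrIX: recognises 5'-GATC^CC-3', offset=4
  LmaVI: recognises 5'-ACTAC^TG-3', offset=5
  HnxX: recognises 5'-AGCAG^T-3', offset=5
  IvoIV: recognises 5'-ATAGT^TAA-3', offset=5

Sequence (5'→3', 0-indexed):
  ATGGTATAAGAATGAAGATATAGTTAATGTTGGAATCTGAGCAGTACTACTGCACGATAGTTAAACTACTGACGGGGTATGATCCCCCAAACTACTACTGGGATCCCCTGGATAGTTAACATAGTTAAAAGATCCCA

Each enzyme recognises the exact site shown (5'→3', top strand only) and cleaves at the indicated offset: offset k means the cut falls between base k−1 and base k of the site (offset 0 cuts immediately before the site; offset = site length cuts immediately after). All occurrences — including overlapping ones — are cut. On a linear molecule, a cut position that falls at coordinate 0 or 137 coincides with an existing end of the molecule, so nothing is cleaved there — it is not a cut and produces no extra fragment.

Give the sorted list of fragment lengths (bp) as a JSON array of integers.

[3,5,6,6,7,8,9,9,9,11,11,14,19,20]

Site scan:
  JekII GGTAT/3: at [2, 75] ⇒ [5, 78]
  VbrIX GATCCC/4: at [80, 101, 130] ⇒ [84, 105, 134]
  LmaVI ACTACTG/5: at [45, 64, 93] ⇒ [50, 69, 98]
  HnxX AGCAGT/5: at [39] ⇒ [44]
  IvoIV ATAGTTAA/5: at [19, 56, 111, 120] ⇒ [24, 61, 116, 125]

All cut coordinates (distinct, sorted): [5, 24, 44, 50, 61, 69, 78, 84, 98, 105, 116, 125, 134]

Fragments:
  [0,5): 5 bp
  [5,24): 19 bp
  [24,44): 20 bp
  [44,50): 6 bp
  [50,61): 11 bp
  [61,69): 8 bp
  [69,78): 9 bp
  [78,84): 6 bp
  [84,98): 14 bp
  [98,105): 7 bp
  [105,116): 11 bp
  [116,125): 9 bp
  [125,134): 9 bp
  [134,137): 3 bp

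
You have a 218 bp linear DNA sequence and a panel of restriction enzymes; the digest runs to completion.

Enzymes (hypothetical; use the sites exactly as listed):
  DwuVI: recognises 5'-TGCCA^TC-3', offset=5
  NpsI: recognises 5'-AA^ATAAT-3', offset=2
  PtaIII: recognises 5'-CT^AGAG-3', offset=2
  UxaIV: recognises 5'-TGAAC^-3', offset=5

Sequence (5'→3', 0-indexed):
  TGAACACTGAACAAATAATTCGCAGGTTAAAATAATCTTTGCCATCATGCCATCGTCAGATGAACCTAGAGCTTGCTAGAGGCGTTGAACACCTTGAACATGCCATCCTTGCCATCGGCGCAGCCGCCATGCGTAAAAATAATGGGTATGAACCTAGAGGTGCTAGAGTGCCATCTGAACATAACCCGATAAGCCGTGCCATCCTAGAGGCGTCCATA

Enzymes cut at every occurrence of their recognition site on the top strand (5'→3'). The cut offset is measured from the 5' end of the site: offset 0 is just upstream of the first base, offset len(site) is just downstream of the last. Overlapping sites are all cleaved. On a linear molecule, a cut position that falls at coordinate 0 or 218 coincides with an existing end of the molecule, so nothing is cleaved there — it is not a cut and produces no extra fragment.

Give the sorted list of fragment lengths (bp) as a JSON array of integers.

Site scan:
  DwuVI (TGCCATC, off=5): starts [39, 47, 100, 109, 168, 196] → cuts [44, 52, 105, 114, 173, 201]
  NpsI (AAATAAT, off=2): starts [12, 29, 136] → cuts [14, 31, 138]
  PtaIII (CTAGAG, off=2): starts [65, 75, 153, 162, 203] → cuts [67, 77, 155, 164, 205]
  UxaIV (TGAAC, off=5): starts [0, 7, 60, 85, 94, 148, 175] → cuts [5, 12, 65, 90, 99, 153, 180]

Pooled cuts: [5, 12, 14, 31, 44, 52, 65, 67, 77, 90, 99, 105, 114, 138, 153, 155, 164, 173, 180, 201, 205]

Fragments:
  [0,5): 5 bp
  [5,12): 7 bp
  [12,14): 2 bp
  [14,31): 17 bp
  [31,44): 13 bp
  [44,52): 8 bp
  [52,65): 13 bp
  [65,67): 2 bp
  [67,77): 10 bp
  [77,90): 13 bp
  [90,99): 9 bp
  [99,105): 6 bp
  [105,114): 9 bp
  [114,138): 24 bp
  [138,153): 15 bp
  [153,155): 2 bp
  [155,164): 9 bp
  [164,173): 9 bp
  [173,180): 7 bp
  [180,201): 21 bp
  [201,205): 4 bp
  [205,218): 13 bp

[2,2,2,4,5,6,7,7,8,9,9,9,9,10,13,13,13,13,15,17,21,24]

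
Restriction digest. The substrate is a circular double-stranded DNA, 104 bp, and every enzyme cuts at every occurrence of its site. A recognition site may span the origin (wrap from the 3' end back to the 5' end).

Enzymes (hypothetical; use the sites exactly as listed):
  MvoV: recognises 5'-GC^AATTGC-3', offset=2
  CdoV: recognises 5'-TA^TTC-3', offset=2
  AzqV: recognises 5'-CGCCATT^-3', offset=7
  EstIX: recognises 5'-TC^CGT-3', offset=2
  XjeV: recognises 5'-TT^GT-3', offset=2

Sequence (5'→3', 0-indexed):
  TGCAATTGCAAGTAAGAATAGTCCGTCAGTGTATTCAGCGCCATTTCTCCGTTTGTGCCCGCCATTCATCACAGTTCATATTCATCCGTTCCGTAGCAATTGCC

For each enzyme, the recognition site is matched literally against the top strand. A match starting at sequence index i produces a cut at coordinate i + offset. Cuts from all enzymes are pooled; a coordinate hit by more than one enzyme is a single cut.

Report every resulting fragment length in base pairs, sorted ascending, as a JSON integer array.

[4,5,5,6,6,10,10,12,12,14,20]

Scan for sites:
  MvoV (GCAATTGC, off=2): starts [1, 95] → cuts [3, 97]
  CdoV (TATTC, off=2): starts [31, 78] → cuts [33, 80]
  AzqV (CGCCATT, off=7): starts [38, 59] → cuts [45, 66]
  EstIX (TCCGT, off=2): starts [21, 47, 84, 89] → cuts [23, 49, 86, 91]
  XjeV (TTGT, off=2): starts [52] → cuts [54]

All cut coordinates (distinct, sorted): [3, 23, 33, 45, 49, 54, 66, 80, 86, 91, 97]

Fragments:
  3→23: 20 bp
  23→33: 10 bp
  33→45: 12 bp
  45→49: 4 bp
  49→54: 5 bp
  54→66: 12 bp
  66→80: 14 bp
  80→86: 6 bp
  86→91: 5 bp
  91→97: 6 bp
  97→3 (wrap): 104-97+3 = 10 bp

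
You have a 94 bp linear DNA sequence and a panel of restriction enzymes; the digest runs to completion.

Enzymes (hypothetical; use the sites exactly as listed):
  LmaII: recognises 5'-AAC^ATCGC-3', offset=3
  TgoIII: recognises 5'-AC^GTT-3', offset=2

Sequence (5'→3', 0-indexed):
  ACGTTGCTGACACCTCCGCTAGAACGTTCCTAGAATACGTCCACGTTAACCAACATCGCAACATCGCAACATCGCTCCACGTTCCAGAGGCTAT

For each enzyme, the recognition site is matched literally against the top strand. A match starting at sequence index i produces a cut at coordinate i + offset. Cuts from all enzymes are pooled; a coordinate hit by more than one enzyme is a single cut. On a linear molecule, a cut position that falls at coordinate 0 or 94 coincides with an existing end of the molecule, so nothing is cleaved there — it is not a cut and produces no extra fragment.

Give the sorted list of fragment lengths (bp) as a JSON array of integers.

Site scan:
  LmaII (AACATCGC, off=3): starts [51, 59, 67] → cuts [54, 62, 70]
  TgoIII (ACGTT, off=2): starts [0, 23, 42, 78] → cuts [2, 25, 44, 80]

All cut coordinates (distinct, sorted): [2, 25, 44, 54, 62, 70, 80]

Fragment lengths:
  [0,2): 2 bp
  [2,25): 23 bp
  [25,44): 19 bp
  [44,54): 10 bp
  [54,62): 8 bp
  [62,70): 8 bp
  [70,80): 10 bp
  [80,94): 14 bp

[2,8,8,10,10,14,19,23]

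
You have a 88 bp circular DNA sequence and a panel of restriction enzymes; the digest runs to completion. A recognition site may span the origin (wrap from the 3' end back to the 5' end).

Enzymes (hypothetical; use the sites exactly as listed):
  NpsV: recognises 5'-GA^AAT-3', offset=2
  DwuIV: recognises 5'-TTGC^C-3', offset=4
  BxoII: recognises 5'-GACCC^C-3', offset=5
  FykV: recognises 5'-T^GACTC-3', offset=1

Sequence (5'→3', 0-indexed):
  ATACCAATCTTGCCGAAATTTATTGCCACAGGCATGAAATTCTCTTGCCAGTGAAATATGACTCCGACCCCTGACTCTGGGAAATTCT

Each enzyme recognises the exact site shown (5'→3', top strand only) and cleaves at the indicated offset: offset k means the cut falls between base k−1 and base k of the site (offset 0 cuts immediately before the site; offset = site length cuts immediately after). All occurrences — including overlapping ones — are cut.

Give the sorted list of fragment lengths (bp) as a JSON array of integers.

[2,3,5,6,10,10,11,11,11,19]

Per-enzyme occurrences:
  NpsV GAAAT/2: at [14, 35, 52, 80] ⇒ [16, 37, 54, 82]
  DwuIV TTGCC/4: at [9, 22, 44] ⇒ [13, 26, 48]
  BxoII GACCCC/5: at [65] ⇒ [70]
  FykV TGACTC/1: at [58, 71] ⇒ [59, 72]

Pooled cuts: [13, 16, 26, 37, 48, 54, 59, 70, 72, 82]

Fragment lengths:
  13→16: 3 bp
  16→26: 10 bp
  26→37: 11 bp
  37→48: 11 bp
  48→54: 6 bp
  54→59: 5 bp
  59→70: 11 bp
  70→72: 2 bp
  72→82: 10 bp
  82→13 (wrap): 88-82+13 = 19 bp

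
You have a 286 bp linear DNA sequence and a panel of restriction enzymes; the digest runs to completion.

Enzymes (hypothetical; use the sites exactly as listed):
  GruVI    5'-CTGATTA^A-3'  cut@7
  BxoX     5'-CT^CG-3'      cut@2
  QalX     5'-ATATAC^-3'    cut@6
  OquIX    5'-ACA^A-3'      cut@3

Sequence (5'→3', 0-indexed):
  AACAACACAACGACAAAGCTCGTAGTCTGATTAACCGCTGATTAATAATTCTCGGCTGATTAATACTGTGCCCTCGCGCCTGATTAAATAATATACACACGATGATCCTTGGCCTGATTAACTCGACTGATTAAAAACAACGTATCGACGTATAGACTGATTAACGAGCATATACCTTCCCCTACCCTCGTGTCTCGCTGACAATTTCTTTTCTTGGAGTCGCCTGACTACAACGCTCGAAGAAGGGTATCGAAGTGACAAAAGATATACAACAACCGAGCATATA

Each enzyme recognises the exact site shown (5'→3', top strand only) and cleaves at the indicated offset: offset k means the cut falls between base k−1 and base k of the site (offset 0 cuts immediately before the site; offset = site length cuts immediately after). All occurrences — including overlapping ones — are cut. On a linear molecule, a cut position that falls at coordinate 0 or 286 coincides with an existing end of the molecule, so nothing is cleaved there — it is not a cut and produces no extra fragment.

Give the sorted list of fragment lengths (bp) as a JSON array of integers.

Per-enzyme occurrences:
  GruVI (CTGATTAA, off=7): starts [26, 37, 55, 79, 113, 126, 156] → cuts [33, 44, 62, 86, 120, 133, 163]
  BxoX (CTCG, off=2): starts [18, 50, 72, 121, 186, 193, 235] → cuts [20, 52, 74, 123, 188, 195, 237]
  QalX (ATATAC, off=6): starts [90, 169, 264] → cuts [96, 175, 270]
  OquIX (ACAA, off=3): starts [1, 6, 12, 136, 200, 229, 257, 268, 271] → cuts [4, 9, 15, 139, 203, 232, 260, 271, 274]

Pooled cuts: [4, 9, 15, 20, 33, 44, 52, 62, 74, 86, 96, 120, 123, 133, 139, 163, 175, 188, 195, 203, 232, 237, 260, 270, 271, 274]

Fragments:
  [0,4): 4 bp
  [4,9): 5 bp
  [9,15): 6 bp
  [15,20): 5 bp
  [20,33): 13 bp
  [33,44): 11 bp
  [44,52): 8 bp
  [52,62): 10 bp
  [62,74): 12 bp
  [74,86): 12 bp
  [86,96): 10 bp
  [96,120): 24 bp
  [120,123): 3 bp
  [123,133): 10 bp
  [133,139): 6 bp
  [139,163): 24 bp
  [163,175): 12 bp
  [175,188): 13 bp
  [188,195): 7 bp
  [195,203): 8 bp
  [203,232): 29 bp
  [232,237): 5 bp
  [237,260): 23 bp
  [260,270): 10 bp
  [270,271): 1 bp
  [271,274): 3 bp
  [274,286): 12 bp

[1,3,3,4,5,5,5,6,6,7,8,8,10,10,10,10,11,12,12,12,12,13,13,23,24,24,29]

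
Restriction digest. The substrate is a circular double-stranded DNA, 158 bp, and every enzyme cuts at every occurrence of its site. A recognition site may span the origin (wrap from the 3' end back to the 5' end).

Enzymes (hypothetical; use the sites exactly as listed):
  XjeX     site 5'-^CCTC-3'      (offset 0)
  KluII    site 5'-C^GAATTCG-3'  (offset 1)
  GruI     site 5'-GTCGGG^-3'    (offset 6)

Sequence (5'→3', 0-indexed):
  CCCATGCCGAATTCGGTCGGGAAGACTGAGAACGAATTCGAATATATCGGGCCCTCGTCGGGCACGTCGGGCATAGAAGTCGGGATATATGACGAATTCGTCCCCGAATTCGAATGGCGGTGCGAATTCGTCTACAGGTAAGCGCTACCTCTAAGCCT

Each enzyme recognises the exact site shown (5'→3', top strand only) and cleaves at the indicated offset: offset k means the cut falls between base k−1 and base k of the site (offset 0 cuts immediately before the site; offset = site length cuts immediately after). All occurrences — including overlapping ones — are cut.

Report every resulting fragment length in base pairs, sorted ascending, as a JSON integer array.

Site scan:
  XjeX (CCTC, off=0): starts [52, 147, 155] → cuts [52, 147, 155]
  KluII (CGAATTCG, off=1): starts [7, 32, 92, 104, 122] → cuts [8, 33, 93, 105, 123]
  GruI (GTCGGG, off=6): starts [15, 56, 65, 78] → cuts [21, 62, 71, 84]

All cut coordinates (distinct, sorted): [8, 21, 33, 52, 62, 71, 84, 93, 105, 123, 147, 155]

Fragments:
  8→21: 13 bp
  21→33: 12 bp
  33→52: 19 bp
  52→62: 10 bp
  62→71: 9 bp
  71→84: 13 bp
  84→93: 9 bp
  93→105: 12 bp
  105→123: 18 bp
  123→147: 24 bp
  147→155: 8 bp
  155→8 (wrap): 158-155+8 = 11 bp

[8,9,9,10,11,12,12,13,13,18,19,24]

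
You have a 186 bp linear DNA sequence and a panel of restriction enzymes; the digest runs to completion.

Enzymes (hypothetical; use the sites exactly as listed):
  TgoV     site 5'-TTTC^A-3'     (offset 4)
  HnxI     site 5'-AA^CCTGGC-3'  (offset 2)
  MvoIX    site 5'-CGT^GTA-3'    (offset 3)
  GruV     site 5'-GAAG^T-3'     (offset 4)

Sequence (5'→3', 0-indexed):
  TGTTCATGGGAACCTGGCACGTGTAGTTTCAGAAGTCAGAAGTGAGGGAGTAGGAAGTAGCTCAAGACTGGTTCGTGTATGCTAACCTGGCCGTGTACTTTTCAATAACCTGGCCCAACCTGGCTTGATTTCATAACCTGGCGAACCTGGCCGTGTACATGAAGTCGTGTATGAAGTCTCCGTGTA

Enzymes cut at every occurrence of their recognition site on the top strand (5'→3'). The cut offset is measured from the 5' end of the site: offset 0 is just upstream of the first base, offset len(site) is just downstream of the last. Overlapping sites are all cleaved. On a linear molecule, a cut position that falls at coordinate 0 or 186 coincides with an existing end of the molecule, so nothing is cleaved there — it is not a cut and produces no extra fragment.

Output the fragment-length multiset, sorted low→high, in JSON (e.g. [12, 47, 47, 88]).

[3,4,4,5,5,7,7,8,8,9,9,9,9,9,10,10,10,12,14,15,19]

Site scan:
  TgoV (TTTCA, off=4): starts [26, 99, 128] → cuts [30, 103, 132]
  HnxI (AACCTGGC, off=2): starts [10, 83, 106, 116, 134, 143] → cuts [12, 85, 108, 118, 136, 145]
  MvoIX (CGTGTA, off=3): starts [19, 73, 91, 151, 165, 180] → cuts [22, 76, 94, 154, 168, 183]
  GruV (GAAGT, off=4): starts [31, 38, 53, 160, 172] → cuts [35, 42, 57, 164, 176]

All cut coordinates (distinct, sorted): [12, 22, 30, 35, 42, 57, 76, 85, 94, 103, 108, 118, 132, 136, 145, 154, 164, 168, 176, 183]

Fragment lengths:
  [0,12): 12 bp
  [12,22): 10 bp
  [22,30): 8 bp
  [30,35): 5 bp
  [35,42): 7 bp
  [42,57): 15 bp
  [57,76): 19 bp
  [76,85): 9 bp
  [85,94): 9 bp
  [94,103): 9 bp
  [103,108): 5 bp
  [108,118): 10 bp
  [118,132): 14 bp
  [132,136): 4 bp
  [136,145): 9 bp
  [145,154): 9 bp
  [154,164): 10 bp
  [164,168): 4 bp
  [168,176): 8 bp
  [176,183): 7 bp
  [183,186): 3 bp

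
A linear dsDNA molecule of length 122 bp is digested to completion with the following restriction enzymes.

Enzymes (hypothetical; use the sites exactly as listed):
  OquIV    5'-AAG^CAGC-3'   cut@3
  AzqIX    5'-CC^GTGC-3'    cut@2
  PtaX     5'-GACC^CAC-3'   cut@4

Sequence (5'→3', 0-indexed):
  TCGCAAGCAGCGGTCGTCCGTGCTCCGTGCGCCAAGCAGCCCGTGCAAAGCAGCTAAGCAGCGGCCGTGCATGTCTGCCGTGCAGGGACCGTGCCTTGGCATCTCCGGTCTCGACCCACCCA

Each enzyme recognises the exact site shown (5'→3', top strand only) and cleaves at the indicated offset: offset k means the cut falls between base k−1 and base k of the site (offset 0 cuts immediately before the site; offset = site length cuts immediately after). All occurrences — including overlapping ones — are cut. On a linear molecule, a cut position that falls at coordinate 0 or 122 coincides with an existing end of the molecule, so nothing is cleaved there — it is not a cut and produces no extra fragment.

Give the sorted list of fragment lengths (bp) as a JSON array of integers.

[6,6,7,7,8,8,8,10,11,12,13,26]

Site scan:
  OquIV (AAGCAGC, off=3): starts [4, 33, 47, 55] → cuts [7, 36, 50, 58]
  AzqIX (CCGTGC, off=2): starts [17, 24, 40, 64, 77, 88] → cuts [19, 26, 42, 66, 79, 90]
  PtaX (GACCCAC, off=4): starts [112] → cuts [116]

All cut coordinates (distinct, sorted): [7, 19, 26, 36, 42, 50, 58, 66, 79, 90, 116]

Fragment lengths:
  [0,7): 7 bp
  [7,19): 12 bp
  [19,26): 7 bp
  [26,36): 10 bp
  [36,42): 6 bp
  [42,50): 8 bp
  [50,58): 8 bp
  [58,66): 8 bp
  [66,79): 13 bp
  [79,90): 11 bp
  [90,116): 26 bp
  [116,122): 6 bp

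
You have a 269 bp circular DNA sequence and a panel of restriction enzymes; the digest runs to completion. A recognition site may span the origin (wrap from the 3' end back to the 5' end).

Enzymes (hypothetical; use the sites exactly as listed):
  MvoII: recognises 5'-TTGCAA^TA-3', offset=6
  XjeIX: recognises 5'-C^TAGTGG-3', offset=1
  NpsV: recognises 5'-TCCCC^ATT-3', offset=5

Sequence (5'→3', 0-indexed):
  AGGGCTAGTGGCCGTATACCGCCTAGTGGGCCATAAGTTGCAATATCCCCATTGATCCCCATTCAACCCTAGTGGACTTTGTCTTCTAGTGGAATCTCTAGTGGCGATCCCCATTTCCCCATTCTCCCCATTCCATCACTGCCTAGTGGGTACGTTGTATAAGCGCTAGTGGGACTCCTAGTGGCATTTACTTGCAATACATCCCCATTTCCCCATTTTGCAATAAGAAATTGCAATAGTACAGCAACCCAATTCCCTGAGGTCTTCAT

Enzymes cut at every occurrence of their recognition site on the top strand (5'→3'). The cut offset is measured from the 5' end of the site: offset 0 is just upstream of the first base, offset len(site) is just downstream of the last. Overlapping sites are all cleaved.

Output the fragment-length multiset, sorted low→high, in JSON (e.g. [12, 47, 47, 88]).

[7,8,8,9,9,9,9,10,12,12,13,14,14,17,18,19,20,23,38]

Site scan:
  MvoII TTGCAATA/6: at [37, 191, 217, 230] ⇒ [43, 197, 223, 236]
  XjeIX CTAGTGG/1: at [4, 22, 68, 85, 97, 142, 165, 177] ⇒ [5, 23, 69, 86, 98, 143, 166, 178]
  NpsV TCCCCATT/5: at [45, 55, 107, 115, 124, 201, 209] ⇒ [50, 60, 112, 120, 129, 206, 214]

All cut coordinates (distinct, sorted): [5, 23, 43, 50, 60, 69, 86, 98, 112, 120, 129, 143, 166, 178, 197, 206, 214, 223, 236]

Fragments:
  5→23: 18 bp
  23→43: 20 bp
  43→50: 7 bp
  50→60: 10 bp
  60→69: 9 bp
  69→86: 17 bp
  86→98: 12 bp
  98→112: 14 bp
  112→120: 8 bp
  120→129: 9 bp
  129→143: 14 bp
  143→166: 23 bp
  166→178: 12 bp
  178→197: 19 bp
  197→206: 9 bp
  206→214: 8 bp
  214→223: 9 bp
  223→236: 13 bp
  236→5 (wrap): 269-236+5 = 38 bp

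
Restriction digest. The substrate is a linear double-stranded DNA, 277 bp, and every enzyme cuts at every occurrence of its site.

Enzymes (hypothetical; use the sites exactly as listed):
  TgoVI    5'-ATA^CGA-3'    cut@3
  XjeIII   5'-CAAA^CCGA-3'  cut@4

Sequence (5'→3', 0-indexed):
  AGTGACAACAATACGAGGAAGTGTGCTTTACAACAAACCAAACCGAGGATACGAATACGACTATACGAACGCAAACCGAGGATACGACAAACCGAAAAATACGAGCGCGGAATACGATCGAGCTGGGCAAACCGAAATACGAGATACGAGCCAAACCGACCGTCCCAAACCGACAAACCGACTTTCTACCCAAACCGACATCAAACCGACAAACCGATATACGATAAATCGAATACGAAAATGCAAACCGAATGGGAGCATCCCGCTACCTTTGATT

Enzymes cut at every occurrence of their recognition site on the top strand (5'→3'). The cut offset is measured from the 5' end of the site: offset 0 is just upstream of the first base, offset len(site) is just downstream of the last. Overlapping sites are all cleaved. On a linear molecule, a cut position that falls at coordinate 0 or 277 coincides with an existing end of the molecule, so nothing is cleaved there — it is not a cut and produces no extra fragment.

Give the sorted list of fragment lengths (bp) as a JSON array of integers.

Scan for sites:
  TgoVI (ATACGA, off=3): starts [10, 48, 54, 62, 81, 98, 111, 136, 143, 218, 232] → cuts [13, 51, 57, 65, 84, 101, 114, 139, 146, 221, 235]
  XjeIII (CAAACCGA, off=4): starts [38, 71, 87, 127, 151, 165, 173, 190, 201, 209, 243] → cuts [42, 75, 91, 131, 155, 169, 177, 194, 205, 213, 247]

Pooled cuts: [13, 42, 51, 57, 65, 75, 84, 91, 101, 114, 131, 139, 146, 155, 169, 177, 194, 205, 213, 221, 235, 247]

Fragment lengths:
  [0,13): 13 bp
  [13,42): 29 bp
  [42,51): 9 bp
  [51,57): 6 bp
  [57,65): 8 bp
  [65,75): 10 bp
  [75,84): 9 bp
  [84,91): 7 bp
  [91,101): 10 bp
  [101,114): 13 bp
  [114,131): 17 bp
  [131,139): 8 bp
  [139,146): 7 bp
  [146,155): 9 bp
  [155,169): 14 bp
  [169,177): 8 bp
  [177,194): 17 bp
  [194,205): 11 bp
  [205,213): 8 bp
  [213,221): 8 bp
  [221,235): 14 bp
  [235,247): 12 bp
  [247,277): 30 bp

[6,7,7,8,8,8,8,8,9,9,9,10,10,11,12,13,13,14,14,17,17,29,30]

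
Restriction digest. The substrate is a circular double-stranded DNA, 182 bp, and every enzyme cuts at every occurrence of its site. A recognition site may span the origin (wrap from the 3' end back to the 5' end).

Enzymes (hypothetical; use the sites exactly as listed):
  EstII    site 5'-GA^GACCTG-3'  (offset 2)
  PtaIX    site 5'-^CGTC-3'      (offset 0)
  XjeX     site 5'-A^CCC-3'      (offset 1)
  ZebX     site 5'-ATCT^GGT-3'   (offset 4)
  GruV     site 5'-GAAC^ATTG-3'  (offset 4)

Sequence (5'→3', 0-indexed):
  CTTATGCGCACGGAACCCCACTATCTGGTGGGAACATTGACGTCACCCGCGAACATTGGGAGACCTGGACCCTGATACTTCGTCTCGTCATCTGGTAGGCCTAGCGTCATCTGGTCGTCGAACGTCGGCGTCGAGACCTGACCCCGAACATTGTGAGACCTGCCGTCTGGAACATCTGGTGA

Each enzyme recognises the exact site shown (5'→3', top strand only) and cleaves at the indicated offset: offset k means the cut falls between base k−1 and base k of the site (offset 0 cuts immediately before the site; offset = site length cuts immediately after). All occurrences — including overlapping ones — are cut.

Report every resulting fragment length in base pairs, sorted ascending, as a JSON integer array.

Site scan:
  EstII GAGACCTG/2: at [59, 132, 154] ⇒ [61, 134, 156]
  PtaIX CGTC/0: at [40, 80, 85, 104, 115, 122, 128, 163] ⇒ [40, 80, 85, 104, 115, 122, 128, 163]
  XjeX ACCC/1: at [14, 44, 68, 140] ⇒ [15, 45, 69, 141]
  ZebX ATCTGGT/4: at [22, 89, 108, 173] ⇒ [26, 93, 112, 177]
  GruV GAACATTG/4: at [31, 50, 145] ⇒ [35, 54, 149]

All cut coordinates (distinct, sorted): [15, 26, 35, 40, 45, 54, 61, 69, 80, 85, 93, 104, 112, 115, 122, 128, 134, 141, 149, 156, 163, 177]

Fragment lengths:
  15→26: 11 bp
  26→35: 9 bp
  35→40: 5 bp
  40→45: 5 bp
  45→54: 9 bp
  54→61: 7 bp
  61→69: 8 bp
  69→80: 11 bp
  80→85: 5 bp
  85→93: 8 bp
  93→104: 11 bp
  104→112: 8 bp
  112→115: 3 bp
  115→122: 7 bp
  122→128: 6 bp
  128→134: 6 bp
  134→141: 7 bp
  141→149: 8 bp
  149→156: 7 bp
  156→163: 7 bp
  163→177: 14 bp
  177→15 (wrap): 182-177+15 = 20 bp

[3,5,5,5,6,6,7,7,7,7,7,8,8,8,8,9,9,11,11,11,14,20]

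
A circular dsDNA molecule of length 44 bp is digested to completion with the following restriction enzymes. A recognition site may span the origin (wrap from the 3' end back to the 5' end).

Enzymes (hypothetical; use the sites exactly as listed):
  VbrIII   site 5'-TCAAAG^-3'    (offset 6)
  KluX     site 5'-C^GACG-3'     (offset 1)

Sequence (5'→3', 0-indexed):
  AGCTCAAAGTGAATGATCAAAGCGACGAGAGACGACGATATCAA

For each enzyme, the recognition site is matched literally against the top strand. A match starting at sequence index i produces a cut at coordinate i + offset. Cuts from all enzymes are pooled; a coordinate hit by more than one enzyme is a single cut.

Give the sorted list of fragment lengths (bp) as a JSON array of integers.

[1,7,10,13,13]

Per-enzyme occurrences:
  VbrIII TCAAAG/6: at [3, 16, 40] ⇒ [2, 9, 22]
  KluX CGACG/1: at [22, 32] ⇒ [23, 33]

All cut coordinates (distinct, sorted): [2, 9, 22, 23, 33]

Fragment lengths:
  2→9: 7 bp
  9→22: 13 bp
  22→23: 1 bp
  23→33: 10 bp
  33→2 (wrap): 44-33+2 = 13 bp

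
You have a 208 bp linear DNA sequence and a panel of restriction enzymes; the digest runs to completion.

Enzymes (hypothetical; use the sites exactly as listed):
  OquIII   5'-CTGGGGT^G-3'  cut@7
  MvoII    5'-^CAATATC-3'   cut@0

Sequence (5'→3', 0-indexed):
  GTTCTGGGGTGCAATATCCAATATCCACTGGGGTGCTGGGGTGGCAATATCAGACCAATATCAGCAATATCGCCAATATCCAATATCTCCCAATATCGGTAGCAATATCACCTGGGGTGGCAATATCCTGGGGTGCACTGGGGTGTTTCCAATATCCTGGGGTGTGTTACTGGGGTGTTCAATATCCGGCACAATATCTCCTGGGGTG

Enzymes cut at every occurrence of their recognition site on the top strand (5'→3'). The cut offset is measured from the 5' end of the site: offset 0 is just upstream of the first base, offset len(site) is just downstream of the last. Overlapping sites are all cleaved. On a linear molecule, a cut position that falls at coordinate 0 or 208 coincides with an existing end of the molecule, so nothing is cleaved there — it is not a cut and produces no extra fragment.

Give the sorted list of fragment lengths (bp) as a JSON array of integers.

Scan for sites:
  OquIII CTGGGGTG/7: at [3, 27, 35, 111, 127, 137, 156, 169, 200] ⇒ [10, 34, 42, 118, 134, 144, 163, 176, 207]
  MvoII CAATATC/0: at [11, 18, 44, 55, 64, 73, 80, 90, 102, 120, 149, 179, 191] ⇒ [11, 18, 44, 55, 64, 73, 80, 90, 102, 120, 149, 179, 191]

Pooled cuts: [10, 11, 18, 34, 42, 44, 55, 64, 73, 80, 90, 102, 118, 120, 134, 144, 149, 163, 176, 179, 191, 207]

Fragment lengths:
  [0,10): 10 bp
  [10,11): 1 bp
  [11,18): 7 bp
  [18,34): 16 bp
  [34,42): 8 bp
  [42,44): 2 bp
  [44,55): 11 bp
  [55,64): 9 bp
  [64,73): 9 bp
  [73,80): 7 bp
  [80,90): 10 bp
  [90,102): 12 bp
  [102,118): 16 bp
  [118,120): 2 bp
  [120,134): 14 bp
  [134,144): 10 bp
  [144,149): 5 bp
  [149,163): 14 bp
  [163,176): 13 bp
  [176,179): 3 bp
  [179,191): 12 bp
  [191,207): 16 bp
  [207,208): 1 bp

[1,1,2,2,3,5,7,7,8,9,9,10,10,10,11,12,12,13,14,14,16,16,16]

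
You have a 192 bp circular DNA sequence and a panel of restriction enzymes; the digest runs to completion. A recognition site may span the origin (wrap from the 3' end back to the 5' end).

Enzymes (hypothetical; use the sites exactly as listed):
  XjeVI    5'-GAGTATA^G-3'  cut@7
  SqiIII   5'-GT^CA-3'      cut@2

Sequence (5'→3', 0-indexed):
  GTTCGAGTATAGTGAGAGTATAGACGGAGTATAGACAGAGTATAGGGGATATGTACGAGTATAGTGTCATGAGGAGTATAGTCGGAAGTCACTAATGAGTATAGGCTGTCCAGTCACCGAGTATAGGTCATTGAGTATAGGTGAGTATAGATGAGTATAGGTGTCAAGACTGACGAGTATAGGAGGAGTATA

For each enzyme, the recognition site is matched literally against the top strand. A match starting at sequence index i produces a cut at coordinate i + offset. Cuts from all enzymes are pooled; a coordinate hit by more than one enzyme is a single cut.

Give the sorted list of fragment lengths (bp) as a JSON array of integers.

Site scan:
  XjeVI GAGTATAG/7: at [4, 15, 26, 37, 56, 73, 96, 118, 132, 142, 152, 174, 185] ⇒ [0, 11, 22, 33, 44, 63, 80, 103, 125, 139, 149, 159, 181]
  SqiIII GTCA/2: at [65, 87, 112, 126, 162] ⇒ [67, 89, 114, 128, 164]

All cut coordinates (distinct, sorted): [0, 11, 22, 33, 44, 63, 67, 80, 89, 103, 114, 125, 128, 139, 149, 159, 164, 181]

Fragments:
  0→11: 11 bp
  11→22: 11 bp
  22→33: 11 bp
  33→44: 11 bp
  44→63: 19 bp
  63→67: 4 bp
  67→80: 13 bp
  80→89: 9 bp
  89→103: 14 bp
  103→114: 11 bp
  114→125: 11 bp
  125→128: 3 bp
  128→139: 11 bp
  139→149: 10 bp
  149→159: 10 bp
  159→164: 5 bp
  164→181: 17 bp
  181→0 (wrap): 192-181+0 = 11 bp

[3,4,5,9,10,10,11,11,11,11,11,11,11,11,13,14,17,19]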